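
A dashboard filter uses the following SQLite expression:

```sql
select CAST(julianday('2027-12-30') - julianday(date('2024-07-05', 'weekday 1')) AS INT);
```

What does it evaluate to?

`weekday 1` advances to the next Monday; 2024-07-05 is a Friday, so it moves forward to 2024-07-08.
23 days remain in July 2024 after the 8th (31 − 8).
Full months from August 2024 through November 2027 contribute their day counts.
Then 30 days into December 2027.
Total: 23 + 31 + 30 + 31 + 30 + 31 + 31 + 28 + 31 + 30 + 31 + 30 + 31 + 31 + 30 + 31 + 30 + 31 + 31 + 28 + 31 + 30 + 31 + 30 + 31 + 31 + 30 + 31 + 30 + 31 + 31 + 28 + 31 + 30 + 31 + 30 + 31 + 31 + 30 + 31 + 30 + 30 = 1270.

1270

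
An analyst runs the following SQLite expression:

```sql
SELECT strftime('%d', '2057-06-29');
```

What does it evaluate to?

29

`%d` extracts the 2-digit day of month: 29.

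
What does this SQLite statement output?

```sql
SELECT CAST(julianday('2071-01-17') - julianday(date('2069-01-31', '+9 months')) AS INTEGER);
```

Adding +9 months to 2069-01-31 gives 2069-10-31.
0 days remain in October 2069 after the 31st (31 − 31).
Full months from November 2069 through December 2070 contribute their day counts.
Then 17 days into January 2071.
Total: 0 + 30 + 31 + 31 + 28 + 31 + 30 + 31 + 30 + 31 + 31 + 30 + 31 + 30 + 31 + 17 = 443.

443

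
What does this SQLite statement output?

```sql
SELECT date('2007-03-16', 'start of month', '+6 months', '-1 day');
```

`start of month` rewinds 2007-03-16 to 2007-03-01.
Adding +6 months to 2007-03-01 gives 2007-09-01.
Going back 1 day from 2007-09-01 reaches 2007-08-31 (last day of August, 31 days).

2007-08-31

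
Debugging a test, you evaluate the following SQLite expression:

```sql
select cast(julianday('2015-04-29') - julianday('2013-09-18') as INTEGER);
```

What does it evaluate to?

588

12 days remain in September 2013 after the 18th (30 − 18).
Full months from October 2013 through March 2015 contribute their day counts.
Then 29 days into April 2015.
Total: 12 + 31 + 30 + 31 + 31 + 28 + 31 + 30 + 31 + 30 + 31 + 31 + 30 + 31 + 30 + 31 + 31 + 28 + 31 + 29 = 588.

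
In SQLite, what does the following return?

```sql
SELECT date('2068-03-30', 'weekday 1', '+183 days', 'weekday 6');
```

2068-10-06

`weekday 1` advances to the next Monday; 2068-03-30 is a Friday, so it moves forward to 2068-04-02.
Applying '+183 days' to 2068-04-02: counting 183 days forward gives 2068-10-02.
`weekday 6` advances to the next Saturday; 2068-10-02 is a Tuesday, so it moves forward to 2068-10-06.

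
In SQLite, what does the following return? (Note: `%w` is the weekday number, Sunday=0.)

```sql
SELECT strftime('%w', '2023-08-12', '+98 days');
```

First apply '+98 days': 2023-08-12 → 2023-11-18.
2023-11-18 is a Saturday; with Sunday=0 that is 6.

6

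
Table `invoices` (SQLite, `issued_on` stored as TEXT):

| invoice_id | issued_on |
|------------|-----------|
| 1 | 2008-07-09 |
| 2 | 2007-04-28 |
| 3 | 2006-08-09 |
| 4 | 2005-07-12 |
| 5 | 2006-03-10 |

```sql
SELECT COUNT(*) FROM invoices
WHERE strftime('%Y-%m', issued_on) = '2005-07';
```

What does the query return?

1

Rows with year-month 2005-07: 2005-07-12 → 1.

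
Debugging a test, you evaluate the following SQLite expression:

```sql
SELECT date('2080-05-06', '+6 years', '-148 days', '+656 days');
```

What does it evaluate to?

Adding +6 years to 2080-05-06 gives 2086-05-06.
Applying '-148 days' to 2086-05-06: counting 148 days back gives 2085-12-09.
Applying '+656 days' to 2085-12-09: counting 656 days forward gives 2087-09-26.

2087-09-26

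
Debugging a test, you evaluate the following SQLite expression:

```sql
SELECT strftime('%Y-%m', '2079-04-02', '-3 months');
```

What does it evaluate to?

2079-01

First apply '-3 months': 2079-04-02 → 2079-01-02.
`%Y-%m` extracts the year-month: 2079-01.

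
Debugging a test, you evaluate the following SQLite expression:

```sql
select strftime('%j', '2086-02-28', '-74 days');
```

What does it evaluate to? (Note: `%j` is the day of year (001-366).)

First apply '-74 days': 2086-02-28 → 2085-12-16.
Day-of-year for 2085-12-16: days since 2085-01-01 inclusive = 350, zero-padded to 350.

350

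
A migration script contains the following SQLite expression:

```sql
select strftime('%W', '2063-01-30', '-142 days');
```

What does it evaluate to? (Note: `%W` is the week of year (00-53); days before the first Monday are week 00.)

36

First apply '-142 days': 2063-01-30 → 2062-09-10.
2062-09-10 is a Sunday. SQLite's %W counts Mondays since the year started; the result is 36.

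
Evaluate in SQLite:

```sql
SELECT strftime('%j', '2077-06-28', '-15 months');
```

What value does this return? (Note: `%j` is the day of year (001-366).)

First apply '-15 months': 2077-06-28 → 2076-03-28.
Day-of-year for 2076-03-28: days since 2076-01-01 inclusive = 88, zero-padded to 088.

088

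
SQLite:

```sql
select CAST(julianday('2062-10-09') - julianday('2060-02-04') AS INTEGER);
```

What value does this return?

25 days remain in February 2060 after the 4th (29 − 4).
Full months from March 2060 through September 2062 contribute their day counts.
Then 9 days into October 2062.
Total: 25 + 31 + 30 + 31 + 30 + 31 + 31 + 30 + 31 + 30 + 31 + 31 + 28 + 31 + 30 + 31 + 30 + 31 + 31 + 30 + 31 + 30 + 31 + 31 + 28 + 31 + 30 + 31 + 30 + 31 + 31 + 30 + 9 = 978.

978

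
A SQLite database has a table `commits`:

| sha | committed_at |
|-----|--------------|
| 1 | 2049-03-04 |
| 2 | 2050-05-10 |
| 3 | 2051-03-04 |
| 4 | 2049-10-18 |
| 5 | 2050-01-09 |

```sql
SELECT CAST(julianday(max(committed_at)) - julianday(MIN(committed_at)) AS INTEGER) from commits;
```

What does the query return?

MIN = 2049-03-04, MAX = 2051-03-04.
27 days remain in March 2049 after the 4th (31 − 4).
Full months from April 2049 through February 2051 contribute their day counts.
Then 4 days into March 2051.
Total: 27 + 30 + 31 + 30 + 31 + 31 + 30 + 31 + 30 + 31 + 31 + 28 + 31 + 30 + 31 + 30 + 31 + 31 + 30 + 31 + 30 + 31 + 31 + 28 + 4 = 730.

730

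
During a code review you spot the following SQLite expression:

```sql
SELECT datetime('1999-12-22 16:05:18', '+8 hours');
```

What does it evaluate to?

1999-12-23 00:05:18

+8 hours from 1999-12-22 16:05:18 is 1999-12-23 00:05:18 (crosses midnight).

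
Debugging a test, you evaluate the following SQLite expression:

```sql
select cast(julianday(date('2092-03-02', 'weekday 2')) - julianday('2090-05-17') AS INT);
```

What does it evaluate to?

657

`weekday 2` advances to the next Tuesday; 2092-03-02 is a Sunday, so it moves forward to 2092-03-04.
14 days remain in May 2090 after the 17th (31 − 17).
Full months from June 2090 through February 2092 contribute their day counts.
Then 4 days into March 2092.
Total: 14 + 30 + 31 + 31 + 30 + 31 + 30 + 31 + 31 + 28 + 31 + 30 + 31 + 30 + 31 + 31 + 30 + 31 + 30 + 31 + 31 + 29 + 4 = 657.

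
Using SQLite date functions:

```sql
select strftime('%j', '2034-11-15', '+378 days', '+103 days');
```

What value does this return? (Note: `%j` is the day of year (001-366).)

First apply '+378 days', '+103 days': 2034-11-15 → 2036-03-10.
Day-of-year for 2036-03-10: days since 2036-01-01 inclusive = 70, zero-padded to 070.

070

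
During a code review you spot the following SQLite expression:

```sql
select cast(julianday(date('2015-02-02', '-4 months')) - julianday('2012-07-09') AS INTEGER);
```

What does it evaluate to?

Adding -4 months to 2015-02-02 gives 2014-10-02.
22 days remain in July 2012 after the 9th (31 − 9).
Full months from August 2012 through September 2014 contribute their day counts.
Then 2 days into October 2014.
Total: 22 + 31 + 30 + 31 + 30 + 31 + 31 + 28 + 31 + 30 + 31 + 30 + 31 + 31 + 30 + 31 + 30 + 31 + 31 + 28 + 31 + 30 + 31 + 30 + 31 + 31 + 30 + 2 = 815.

815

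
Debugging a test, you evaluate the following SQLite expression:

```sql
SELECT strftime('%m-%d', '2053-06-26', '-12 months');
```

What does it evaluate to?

First apply '-12 months': 2053-06-26 → 2052-06-26.
`%m-%d` extracts the month-day: 06-26.

06-26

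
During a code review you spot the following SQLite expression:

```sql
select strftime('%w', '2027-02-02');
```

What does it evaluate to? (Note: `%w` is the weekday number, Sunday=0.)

2

2027-02-02 is a Tuesday; with Sunday=0 that is 2.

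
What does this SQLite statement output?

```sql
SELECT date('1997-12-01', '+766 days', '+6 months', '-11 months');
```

Applying '+766 days' to 1997-12-01: counting 766 days forward gives 2000-01-06.
Adding +6 months to 2000-01-06 gives 2000-07-06.
Adding -11 months to 2000-07-06 gives 1999-08-06.

1999-08-06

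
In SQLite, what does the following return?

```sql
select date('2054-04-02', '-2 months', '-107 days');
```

2053-10-18

Adding -2 months to 2054-04-02 gives 2054-02-02.
Applying '-107 days' to 2054-02-02: counting 107 days back gives 2053-10-18.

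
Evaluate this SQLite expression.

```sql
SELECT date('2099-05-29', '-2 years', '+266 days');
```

2098-02-19

Adding -2 years to 2099-05-29 gives 2097-05-29.
Applying '+266 days' to 2097-05-29: counting 266 days forward gives 2098-02-19.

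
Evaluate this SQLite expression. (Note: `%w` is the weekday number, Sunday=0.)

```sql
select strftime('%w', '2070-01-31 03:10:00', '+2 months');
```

1

First apply '+2 months': 2070-01-31 03:10:00 → 2070-03-31 03:10:00.
2070-03-31 is a Monday; with Sunday=0 that is 1.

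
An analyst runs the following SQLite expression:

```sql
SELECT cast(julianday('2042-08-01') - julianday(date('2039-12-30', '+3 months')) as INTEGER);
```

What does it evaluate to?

854

Adding +3 months to 2039-12-30 gives 2040-03-30.
1 day remains in March 2040 after the 30th (31 − 30).
Full months from April 2040 through July 2042 contribute their day counts.
Then 1 day into August 2042.
Total: 1 + 30 + 31 + 30 + 31 + 31 + 30 + 31 + 30 + 31 + 31 + 28 + 31 + 30 + 31 + 30 + 31 + 31 + 30 + 31 + 30 + 31 + 31 + 28 + 31 + 30 + 31 + 30 + 31 + 1 = 854.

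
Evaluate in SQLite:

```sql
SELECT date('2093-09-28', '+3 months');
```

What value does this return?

2093-12-28

Adding +3 months to 2093-09-28 gives 2093-12-28.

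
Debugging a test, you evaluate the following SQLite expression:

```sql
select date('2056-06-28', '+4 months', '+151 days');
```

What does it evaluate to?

2057-03-28

Adding +4 months to 2056-06-28 gives 2056-10-28.
Applying '+151 days' to 2056-10-28: counting 151 days forward gives 2057-03-28.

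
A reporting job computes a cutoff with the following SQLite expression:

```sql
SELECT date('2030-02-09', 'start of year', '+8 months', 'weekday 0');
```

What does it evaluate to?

`start of year` rewinds 2030-02-09 to 2030-01-01.
Adding +8 months to 2030-01-01 gives 2030-09-01.
`weekday 0` advances to the next Sunday; 2030-09-01 is already a Sunday, so it stays at 2030-09-01.

2030-09-01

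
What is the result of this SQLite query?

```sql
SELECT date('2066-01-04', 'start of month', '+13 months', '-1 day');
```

`start of month` rewinds 2066-01-04 to 2066-01-01.
Adding +13 months to 2066-01-01 gives 2067-02-01.
Going back 1 day from 2067-02-01 reaches 2067-01-31 (last day of January, 31 days).

2067-01-31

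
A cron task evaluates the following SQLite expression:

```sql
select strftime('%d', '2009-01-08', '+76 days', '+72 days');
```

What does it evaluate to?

First apply '+76 days', '+72 days': 2009-01-08 → 2009-06-05.
`%d` extracts the 2-digit day of month: 05.

05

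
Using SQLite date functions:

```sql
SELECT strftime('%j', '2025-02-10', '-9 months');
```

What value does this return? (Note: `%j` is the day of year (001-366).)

131

First apply '-9 months': 2025-02-10 → 2024-05-10.
Day-of-year for 2024-05-10: days since 2024-01-01 inclusive = 131, zero-padded to 131.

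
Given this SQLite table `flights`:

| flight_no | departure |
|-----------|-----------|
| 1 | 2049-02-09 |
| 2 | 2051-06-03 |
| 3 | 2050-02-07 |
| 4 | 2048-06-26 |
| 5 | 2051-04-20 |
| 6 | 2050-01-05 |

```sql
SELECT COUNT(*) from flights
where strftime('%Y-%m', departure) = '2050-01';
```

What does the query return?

Rows with year-month 2050-01: 2050-01-05 → 1.

1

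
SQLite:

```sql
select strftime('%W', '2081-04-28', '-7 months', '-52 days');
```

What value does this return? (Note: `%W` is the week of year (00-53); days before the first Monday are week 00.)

32

First apply '-7 months', '-52 days': 2081-04-28 → 2080-08-07.
2080-08-07 is a Wednesday. SQLite's %W counts Mondays since the year started; the result is 32.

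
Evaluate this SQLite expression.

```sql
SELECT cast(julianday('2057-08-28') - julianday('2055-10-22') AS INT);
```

676

9 days remain in October 2055 after the 22nd (31 − 22).
Full months from November 2055 through July 2057 contribute their day counts.
Then 28 days into August 2057.
Total: 9 + 30 + 31 + 31 + 29 + 31 + 30 + 31 + 30 + 31 + 31 + 30 + 31 + 30 + 31 + 31 + 28 + 31 + 30 + 31 + 30 + 31 + 28 = 676.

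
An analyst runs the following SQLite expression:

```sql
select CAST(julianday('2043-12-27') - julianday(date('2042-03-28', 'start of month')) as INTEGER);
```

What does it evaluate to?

`start of month` rewinds 2042-03-28 to 2042-03-01.
30 days remain in March 2042 after the 1st (31 − 1).
Full months from April 2042 through November 2043 contribute their day counts.
Then 27 days into December 2043.
Total: 30 + 30 + 31 + 30 + 31 + 31 + 30 + 31 + 30 + 31 + 31 + 28 + 31 + 30 + 31 + 30 + 31 + 31 + 30 + 31 + 30 + 27 = 666.

666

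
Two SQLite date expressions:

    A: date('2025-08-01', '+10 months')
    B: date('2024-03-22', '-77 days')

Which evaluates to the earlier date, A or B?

A = 2026-06-01.
B = 2024-01-05.
B is earlier.

B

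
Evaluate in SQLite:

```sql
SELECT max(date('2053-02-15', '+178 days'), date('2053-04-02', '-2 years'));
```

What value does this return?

2053-08-12

date('2053-02-15', '+178 days') → 2053-08-12.
date('2053-04-02', '-2 years') → 2051-04-02.
Later of the two is 2053-08-12.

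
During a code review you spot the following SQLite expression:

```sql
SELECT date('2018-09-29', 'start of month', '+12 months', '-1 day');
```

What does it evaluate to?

2019-08-31

`start of month` rewinds 2018-09-29 to 2018-09-01.
Adding +12 months to 2018-09-01 gives 2019-09-01.
Going back 1 day from 2019-09-01 reaches 2019-08-31 (last day of August, 31 days).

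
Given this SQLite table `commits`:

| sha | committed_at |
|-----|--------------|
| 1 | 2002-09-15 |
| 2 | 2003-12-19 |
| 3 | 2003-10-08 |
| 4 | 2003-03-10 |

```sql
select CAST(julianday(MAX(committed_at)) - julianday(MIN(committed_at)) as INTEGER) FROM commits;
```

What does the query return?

460

MIN = 2002-09-15, MAX = 2003-12-19.
15 days remain in September 2002 after the 15th (30 − 15).
Full months from October 2002 through November 2003 contribute their day counts.
Then 19 days into December 2003.
Total: 15 + 31 + 30 + 31 + 31 + 28 + 31 + 30 + 31 + 30 + 31 + 31 + 30 + 31 + 30 + 19 = 460.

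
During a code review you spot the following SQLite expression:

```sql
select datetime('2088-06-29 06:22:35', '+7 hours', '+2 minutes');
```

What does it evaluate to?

2088-06-29 13:24:35

+7 hours from 2088-06-29 06:22:35 is 2088-06-29 13:22:35.
+2 minutes from 2088-06-29 13:22:35 is 2088-06-29 13:24:35.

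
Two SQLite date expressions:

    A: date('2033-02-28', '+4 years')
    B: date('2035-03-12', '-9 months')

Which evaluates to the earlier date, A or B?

A = 2037-02-28.
B = 2034-06-12.
B is earlier.

B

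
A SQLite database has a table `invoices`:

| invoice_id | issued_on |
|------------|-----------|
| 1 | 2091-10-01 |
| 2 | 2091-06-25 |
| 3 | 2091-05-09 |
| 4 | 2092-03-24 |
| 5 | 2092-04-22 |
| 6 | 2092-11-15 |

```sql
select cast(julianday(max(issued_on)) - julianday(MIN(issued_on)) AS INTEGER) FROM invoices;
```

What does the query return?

MIN = 2091-05-09, MAX = 2092-11-15.
22 days remain in May 2091 after the 9th (31 − 9).
Full months from June 2091 through October 2092 contribute their day counts.
Then 15 days into November 2092.
Total: 22 + 30 + 31 + 31 + 30 + 31 + 30 + 31 + 31 + 29 + 31 + 30 + 31 + 30 + 31 + 31 + 30 + 31 + 15 = 556.

556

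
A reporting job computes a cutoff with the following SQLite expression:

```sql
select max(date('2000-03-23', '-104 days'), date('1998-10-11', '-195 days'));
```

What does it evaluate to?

1999-12-10

date('2000-03-23', '-104 days') → 1999-12-10.
date('1998-10-11', '-195 days') → 1998-03-30.
Later of the two is 1999-12-10.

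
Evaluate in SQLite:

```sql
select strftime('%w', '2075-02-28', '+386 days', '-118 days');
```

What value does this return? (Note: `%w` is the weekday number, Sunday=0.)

6

First apply '+386 days', '-118 days': 2075-02-28 → 2075-11-23.
2075-11-23 is a Saturday; with Sunday=0 that is 6.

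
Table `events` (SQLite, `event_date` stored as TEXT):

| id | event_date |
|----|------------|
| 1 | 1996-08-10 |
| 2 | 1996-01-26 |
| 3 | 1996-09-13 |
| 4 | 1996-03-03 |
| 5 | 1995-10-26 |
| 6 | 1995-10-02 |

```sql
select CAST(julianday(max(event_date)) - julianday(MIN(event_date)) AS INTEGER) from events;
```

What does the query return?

MIN = 1995-10-02, MAX = 1996-09-13.
29 days remain in October 1995 after the 2nd (31 − 2).
Full months from November 1995 through August 1996 contribute their day counts.
Then 13 days into September 1996.
Total: 29 + 30 + 31 + 31 + 29 + 31 + 30 + 31 + 30 + 31 + 31 + 13 = 347.

347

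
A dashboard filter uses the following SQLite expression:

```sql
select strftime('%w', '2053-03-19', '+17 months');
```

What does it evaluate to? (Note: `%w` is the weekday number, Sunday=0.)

First apply '+17 months': 2053-03-19 → 2054-08-19.
2054-08-19 is a Wednesday; with Sunday=0 that is 3.

3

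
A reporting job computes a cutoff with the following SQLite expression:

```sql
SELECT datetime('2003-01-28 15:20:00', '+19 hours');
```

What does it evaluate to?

2003-01-29 10:20:00

+19 hours from 2003-01-28 15:20:00 is 2003-01-29 10:20:00 (crosses midnight).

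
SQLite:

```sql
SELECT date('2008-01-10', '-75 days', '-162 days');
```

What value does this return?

Applying '-75 days' to 2008-01-10: counting 75 days back gives 2007-10-27.
Applying '-162 days' to 2007-10-27: counting 162 days back gives 2007-05-18.

2007-05-18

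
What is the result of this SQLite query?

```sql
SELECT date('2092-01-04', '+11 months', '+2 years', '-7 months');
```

Adding +11 months to 2092-01-04 gives 2092-12-04.
Adding +2 years to 2092-12-04 gives 2094-12-04.
Adding -7 months to 2094-12-04 gives 2094-05-04.

2094-05-04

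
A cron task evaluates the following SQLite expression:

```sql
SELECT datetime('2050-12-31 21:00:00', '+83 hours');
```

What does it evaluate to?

+83 hours from 2050-12-31 21:00:00 is 2051-01-04 08:00:00 (crosses midnight).

2051-01-04 08:00:00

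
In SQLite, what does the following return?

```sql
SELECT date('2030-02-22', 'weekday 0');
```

2030-02-24

`weekday 0` advances to the next Sunday; 2030-02-22 is a Friday, so it moves forward to 2030-02-24.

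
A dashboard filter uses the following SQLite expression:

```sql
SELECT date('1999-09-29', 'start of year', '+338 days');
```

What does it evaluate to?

1999-12-05

`start of year` rewinds 1999-09-29 to 1999-01-01.
Applying '+338 days' to 1999-01-01: counting 338 days forward gives 1999-12-05.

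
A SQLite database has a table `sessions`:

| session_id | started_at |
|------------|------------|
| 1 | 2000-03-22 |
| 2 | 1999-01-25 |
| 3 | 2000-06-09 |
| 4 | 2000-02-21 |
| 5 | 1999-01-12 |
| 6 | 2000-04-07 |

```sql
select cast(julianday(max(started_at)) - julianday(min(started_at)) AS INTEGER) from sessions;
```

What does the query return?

MIN = 1999-01-12, MAX = 2000-06-09.
19 days remain in January 1999 after the 12th (31 − 12).
Full months from February 1999 through May 2000 contribute their day counts.
Then 9 days into June 2000.
Total: 19 + 28 + 31 + 30 + 31 + 30 + 31 + 31 + 30 + 31 + 30 + 31 + 31 + 29 + 31 + 30 + 31 + 9 = 514.

514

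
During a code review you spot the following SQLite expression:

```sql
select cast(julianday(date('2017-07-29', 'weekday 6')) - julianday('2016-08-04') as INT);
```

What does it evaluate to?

359

`weekday 6` advances to the next Saturday; 2017-07-29 is already a Saturday, so it stays at 2017-07-29.
27 days remain in August 2016 after the 4th (31 − 4).
Full months from September 2016 through June 2017 contribute their day counts.
Then 29 days into July 2017.
Total: 27 + 30 + 31 + 30 + 31 + 31 + 28 + 31 + 30 + 31 + 30 + 29 = 359.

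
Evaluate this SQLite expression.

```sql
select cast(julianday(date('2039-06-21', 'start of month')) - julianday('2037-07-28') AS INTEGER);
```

673

`start of month` rewinds 2039-06-21 to 2039-06-01.
3 days remain in July 2037 after the 28th (31 − 28).
Full months from August 2037 through May 2039 contribute their day counts.
Then 1 day into June 2039.
Total: 3 + 31 + 30 + 31 + 30 + 31 + 31 + 28 + 31 + 30 + 31 + 30 + 31 + 31 + 30 + 31 + 30 + 31 + 31 + 28 + 31 + 30 + 31 + 1 = 673.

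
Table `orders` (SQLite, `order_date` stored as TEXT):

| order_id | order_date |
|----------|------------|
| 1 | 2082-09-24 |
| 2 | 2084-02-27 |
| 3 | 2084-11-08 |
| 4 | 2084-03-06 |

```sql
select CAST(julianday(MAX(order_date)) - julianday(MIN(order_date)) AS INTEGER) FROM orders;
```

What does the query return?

776

MIN = 2082-09-24, MAX = 2084-11-08.
6 days remain in September 2082 after the 24th (30 − 24).
Full months from October 2082 through October 2084 contribute their day counts.
Then 8 days into November 2084.
Total: 6 + 31 + 30 + 31 + 31 + 28 + 31 + 30 + 31 + 30 + 31 + 31 + 30 + 31 + 30 + 31 + 31 + 29 + 31 + 30 + 31 + 30 + 31 + 31 + 30 + 31 + 8 = 776.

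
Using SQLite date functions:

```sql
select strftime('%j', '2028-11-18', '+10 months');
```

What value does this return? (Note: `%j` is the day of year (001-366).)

First apply '+10 months': 2028-11-18 → 2029-09-18.
Day-of-year for 2029-09-18: days since 2029-01-01 inclusive = 261, zero-padded to 261.

261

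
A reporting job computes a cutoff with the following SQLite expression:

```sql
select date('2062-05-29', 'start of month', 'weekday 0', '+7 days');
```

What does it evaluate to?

`start of month` rewinds 2062-05-29 to 2062-05-01.
`weekday 0` advances to the next Sunday; 2062-05-01 is a Monday, so it moves forward to 2062-05-07.
Advancing 7 more days within May lands on 2062-05-14.

2062-05-14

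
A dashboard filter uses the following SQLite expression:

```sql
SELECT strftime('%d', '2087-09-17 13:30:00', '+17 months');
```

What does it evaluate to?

First apply '+17 months': 2087-09-17 13:30:00 → 2089-02-17 13:30:00.
`%d` extracts the 2-digit day of month: 17.

17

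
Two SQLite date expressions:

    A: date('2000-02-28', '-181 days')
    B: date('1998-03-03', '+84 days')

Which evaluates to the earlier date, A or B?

A = 1999-08-31.
B = 1998-05-26.
B is earlier.

B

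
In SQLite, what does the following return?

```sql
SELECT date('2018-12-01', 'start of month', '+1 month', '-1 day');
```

2018-12-31

`start of month` rewinds 2018-12-01 to 2018-12-01.
Adding +1 month to 2018-12-01 gives 2019-01-01.
Going back 1 day from 2019-01-01 reaches 2018-12-31 (last day of December, 31 days).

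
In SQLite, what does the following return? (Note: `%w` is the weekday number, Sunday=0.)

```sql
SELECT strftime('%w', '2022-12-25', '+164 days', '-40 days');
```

First apply '+164 days', '-40 days': 2022-12-25 → 2023-04-28.
2023-04-28 is a Friday; with Sunday=0 that is 5.

5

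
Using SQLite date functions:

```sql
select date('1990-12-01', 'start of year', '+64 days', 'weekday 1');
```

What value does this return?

1990-03-12

`start of year` rewinds 1990-12-01 to 1990-01-01.
Applying '+64 days' to 1990-01-01: counting 64 days forward gives 1990-03-06.
`weekday 1` advances to the next Monday; 1990-03-06 is a Tuesday, so it moves forward to 1990-03-12.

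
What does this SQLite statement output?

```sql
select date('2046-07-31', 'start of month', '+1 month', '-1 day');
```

2046-07-31

`start of month` rewinds 2046-07-31 to 2046-07-01.
Adding +1 month to 2046-07-01 gives 2046-08-01.
Going back 1 day from 2046-08-01 reaches 2046-07-31 (last day of July, 31 days).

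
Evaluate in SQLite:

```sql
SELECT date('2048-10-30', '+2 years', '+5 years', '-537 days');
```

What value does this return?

Adding +2 years to 2048-10-30 gives 2050-10-30.
Adding +5 years to 2050-10-30 gives 2055-10-30.
Applying '-537 days' to 2055-10-30: counting 537 days back gives 2054-05-11.

2054-05-11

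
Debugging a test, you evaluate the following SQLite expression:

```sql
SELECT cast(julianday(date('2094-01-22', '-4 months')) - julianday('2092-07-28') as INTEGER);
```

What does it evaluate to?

Adding -4 months to 2094-01-22 gives 2093-09-22.
3 days remain in July 2092 after the 28th (31 − 28).
Full months from August 2092 through August 2093 contribute their day counts.
Then 22 days into September 2093.
Total: 3 + 31 + 30 + 31 + 30 + 31 + 31 + 28 + 31 + 30 + 31 + 30 + 31 + 31 + 22 = 421.

421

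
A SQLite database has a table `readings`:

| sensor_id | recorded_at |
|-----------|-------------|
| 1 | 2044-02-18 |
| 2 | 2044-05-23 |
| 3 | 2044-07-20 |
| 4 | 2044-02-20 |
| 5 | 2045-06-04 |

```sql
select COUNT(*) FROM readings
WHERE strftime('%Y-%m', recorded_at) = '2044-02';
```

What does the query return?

2

Rows with year-month 2044-02: 2044-02-18, 2044-02-20 → 2.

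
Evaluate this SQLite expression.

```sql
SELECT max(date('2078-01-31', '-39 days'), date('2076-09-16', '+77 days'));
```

date('2078-01-31', '-39 days') → 2077-12-23.
date('2076-09-16', '+77 days') → 2076-12-02.
Later of the two is 2077-12-23.

2077-12-23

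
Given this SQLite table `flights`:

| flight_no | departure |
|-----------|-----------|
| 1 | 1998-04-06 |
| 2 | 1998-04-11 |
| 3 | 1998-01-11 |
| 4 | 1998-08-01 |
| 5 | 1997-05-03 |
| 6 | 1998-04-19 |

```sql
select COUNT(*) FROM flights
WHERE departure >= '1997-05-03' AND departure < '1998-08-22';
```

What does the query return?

6

Rows in [1997-05-03, 1998-08-22): 1998-04-06, 1998-04-11, 1998-01-11, 1998-08-01, 1997-05-03, 1998-04-19 → 6 rows.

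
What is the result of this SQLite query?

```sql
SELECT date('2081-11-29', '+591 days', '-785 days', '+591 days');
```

2082-12-31

Applying '+591 days' to 2081-11-29: counting 591 days forward gives 2083-07-13.
Applying '-785 days' to 2083-07-13: counting 785 days back gives 2081-05-19.
Applying '+591 days' to 2081-05-19: counting 591 days forward gives 2082-12-31.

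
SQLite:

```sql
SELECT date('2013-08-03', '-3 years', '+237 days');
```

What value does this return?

2011-03-28

Adding -3 years to 2013-08-03 gives 2010-08-03.
Applying '+237 days' to 2010-08-03: counting 237 days forward gives 2011-03-28.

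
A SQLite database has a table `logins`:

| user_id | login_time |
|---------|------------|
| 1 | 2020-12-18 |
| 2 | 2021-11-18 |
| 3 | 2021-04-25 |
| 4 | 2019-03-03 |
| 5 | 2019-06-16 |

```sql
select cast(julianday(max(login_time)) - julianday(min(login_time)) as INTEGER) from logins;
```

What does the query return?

991

MIN = 2019-03-03, MAX = 2021-11-18.
28 days remain in March 2019 after the 3rd (31 − 3).
Full months from April 2019 through October 2021 contribute their day counts.
Then 18 days into November 2021.
Total: 28 + 30 + 31 + 30 + 31 + 31 + 30 + 31 + 30 + 31 + 31 + 29 + 31 + 30 + 31 + 30 + 31 + 31 + 30 + 31 + 30 + 31 + 31 + 28 + 31 + 30 + 31 + 30 + 31 + 31 + 30 + 31 + 18 = 991.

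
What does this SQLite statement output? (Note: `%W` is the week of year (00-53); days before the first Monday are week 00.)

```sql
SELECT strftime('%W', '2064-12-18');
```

2064-12-18 is a Thursday. SQLite's %W counts Mondays since the year started; the result is 50.

50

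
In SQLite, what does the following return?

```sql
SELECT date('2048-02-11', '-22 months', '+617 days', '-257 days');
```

2047-04-06

Adding -22 months to 2048-02-11 gives 2046-04-11.
Applying '+617 days' to 2046-04-11: counting 617 days forward gives 2047-12-19.
Applying '-257 days' to 2047-12-19: counting 257 days back gives 2047-04-06.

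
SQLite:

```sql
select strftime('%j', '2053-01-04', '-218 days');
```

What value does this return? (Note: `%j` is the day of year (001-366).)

152

First apply '-218 days': 2053-01-04 → 2052-05-31.
Day-of-year for 2052-05-31: days since 2052-01-01 inclusive = 152, zero-padded to 152.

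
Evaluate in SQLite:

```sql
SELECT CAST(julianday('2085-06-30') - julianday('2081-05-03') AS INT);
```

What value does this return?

1519

28 days remain in May 2081 after the 3rd (31 − 3).
Full months from June 2081 through May 2085 contribute their day counts.
Then 30 days into June 2085.
Total: 28 + 30 + 31 + 31 + 30 + 31 + 30 + 31 + 31 + 28 + 31 + 30 + 31 + 30 + 31 + 31 + 30 + 31 + 30 + 31 + 31 + 28 + 31 + 30 + 31 + 30 + 31 + 31 + 30 + 31 + 30 + 31 + 31 + 29 + 31 + 30 + 31 + 30 + 31 + 31 + 30 + 31 + 30 + 31 + 31 + 28 + 31 + 30 + 31 + 30 = 1519.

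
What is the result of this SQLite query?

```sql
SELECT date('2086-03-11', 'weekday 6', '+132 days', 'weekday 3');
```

`weekday 6` advances to the next Saturday; 2086-03-11 is a Monday, so it moves forward to 2086-03-16.
Applying '+132 days' to 2086-03-16: counting 132 days forward gives 2086-07-26.
`weekday 3` advances to the next Wednesday; 2086-07-26 is a Friday, so it moves forward to 2086-07-31.

2086-07-31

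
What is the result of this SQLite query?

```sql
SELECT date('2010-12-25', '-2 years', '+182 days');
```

Adding -2 years to 2010-12-25 gives 2008-12-25.
Applying '+182 days' to 2008-12-25: counting 182 days forward gives 2009-06-25.

2009-06-25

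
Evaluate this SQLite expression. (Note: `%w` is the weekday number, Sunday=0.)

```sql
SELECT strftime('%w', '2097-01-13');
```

0

2097-01-13 is a Sunday; with Sunday=0 that is 0.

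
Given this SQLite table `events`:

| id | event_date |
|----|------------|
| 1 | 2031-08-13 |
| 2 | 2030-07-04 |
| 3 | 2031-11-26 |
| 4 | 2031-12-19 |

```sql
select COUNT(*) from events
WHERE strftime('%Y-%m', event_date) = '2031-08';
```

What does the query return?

Rows with year-month 2031-08: 2031-08-13 → 1.

1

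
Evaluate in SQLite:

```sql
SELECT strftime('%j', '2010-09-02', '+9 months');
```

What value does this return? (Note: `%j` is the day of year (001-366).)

153

First apply '+9 months': 2010-09-02 → 2011-06-02.
Day-of-year for 2011-06-02: days since 2011-01-01 inclusive = 153, zero-padded to 153.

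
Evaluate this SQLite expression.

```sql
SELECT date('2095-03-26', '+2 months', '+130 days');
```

Adding +2 months to 2095-03-26 gives 2095-05-26.
Applying '+130 days' to 2095-05-26: counting 130 days forward gives 2095-10-03.

2095-10-03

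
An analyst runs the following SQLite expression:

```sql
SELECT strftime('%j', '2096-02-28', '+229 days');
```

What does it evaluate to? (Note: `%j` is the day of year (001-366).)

First apply '+229 days': 2096-02-28 → 2096-10-14.
Day-of-year for 2096-10-14: days since 2096-01-01 inclusive = 288, zero-padded to 288.

288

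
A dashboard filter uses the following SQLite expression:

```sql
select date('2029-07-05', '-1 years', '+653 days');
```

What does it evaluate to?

Adding -1 year to 2029-07-05 gives 2028-07-05.
Applying '+653 days' to 2028-07-05: counting 653 days forward gives 2030-04-19.

2030-04-19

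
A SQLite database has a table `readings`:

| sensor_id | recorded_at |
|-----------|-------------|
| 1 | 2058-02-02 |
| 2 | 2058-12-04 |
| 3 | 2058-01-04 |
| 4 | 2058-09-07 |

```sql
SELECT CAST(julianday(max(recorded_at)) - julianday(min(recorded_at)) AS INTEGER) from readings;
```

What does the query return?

334

MIN = 2058-01-04, MAX = 2058-12-04.
27 days remain in January 2058 after the 4th (31 − 4).
Full months from February 2058 through November 2058 contribute their day counts.
Then 4 days into December 2058.
Total: 27 + 28 + 31 + 30 + 31 + 30 + 31 + 31 + 30 + 31 + 30 + 4 = 334.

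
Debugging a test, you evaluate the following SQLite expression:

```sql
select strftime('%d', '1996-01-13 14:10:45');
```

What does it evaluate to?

`%d` extracts the 2-digit day of month: 13.

13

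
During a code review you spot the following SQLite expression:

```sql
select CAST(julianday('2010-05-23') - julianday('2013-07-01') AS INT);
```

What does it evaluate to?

8 days remain in May 2010 after the 23rd (31 − 23).
Full months from June 2010 through June 2013 contribute their day counts.
Then 1 day into July 2013.
Total: 8 + 30 + 31 + 31 + 30 + 31 + 30 + 31 + 31 + 28 + 31 + 30 + 31 + 30 + 31 + 31 + 30 + 31 + 30 + 31 + 31 + 29 + 31 + 30 + 31 + 30 + 31 + 31 + 30 + 31 + 30 + 31 + 31 + 28 + 31 + 30 + 31 + 30 + 1 = 1135.
The subtraction is earlier − later, so the result is −1135 → -1135.

-1135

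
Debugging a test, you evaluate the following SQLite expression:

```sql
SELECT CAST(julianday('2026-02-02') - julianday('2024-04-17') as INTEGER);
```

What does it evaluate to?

656

13 days remain in April 2024 after the 17th (30 − 17).
Full months from May 2024 through January 2026 contribute their day counts.
Then 2 days into February 2026.
Total: 13 + 31 + 30 + 31 + 31 + 30 + 31 + 30 + 31 + 31 + 28 + 31 + 30 + 31 + 30 + 31 + 31 + 30 + 31 + 30 + 31 + 31 + 2 = 656.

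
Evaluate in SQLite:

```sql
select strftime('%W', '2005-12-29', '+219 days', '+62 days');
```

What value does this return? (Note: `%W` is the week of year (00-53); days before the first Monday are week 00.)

40

First apply '+219 days', '+62 days': 2005-12-29 → 2006-10-06.
2006-10-06 is a Friday. SQLite's %W counts Mondays since the year started; the result is 40.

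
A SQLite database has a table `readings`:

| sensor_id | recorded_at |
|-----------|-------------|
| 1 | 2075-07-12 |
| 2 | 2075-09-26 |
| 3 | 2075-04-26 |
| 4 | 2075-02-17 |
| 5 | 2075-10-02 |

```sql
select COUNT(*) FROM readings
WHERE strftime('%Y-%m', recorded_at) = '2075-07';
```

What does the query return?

Rows with year-month 2075-07: 2075-07-12 → 1.

1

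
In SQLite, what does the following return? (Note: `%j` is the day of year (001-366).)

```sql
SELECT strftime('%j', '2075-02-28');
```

059

Day-of-year for 2075-02-28: days since 2075-01-01 inclusive = 59, zero-padded to 059.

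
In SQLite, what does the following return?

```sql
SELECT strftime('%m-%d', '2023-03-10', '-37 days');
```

02-01

First apply '-37 days': 2023-03-10 → 2023-02-01.
`%m-%d` extracts the month-day: 02-01.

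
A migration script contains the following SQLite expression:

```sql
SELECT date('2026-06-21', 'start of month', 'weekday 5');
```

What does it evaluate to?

`start of month` rewinds 2026-06-21 to 2026-06-01.
`weekday 5` advances to the next Friday; 2026-06-01 is a Monday, so it moves forward to 2026-06-05.

2026-06-05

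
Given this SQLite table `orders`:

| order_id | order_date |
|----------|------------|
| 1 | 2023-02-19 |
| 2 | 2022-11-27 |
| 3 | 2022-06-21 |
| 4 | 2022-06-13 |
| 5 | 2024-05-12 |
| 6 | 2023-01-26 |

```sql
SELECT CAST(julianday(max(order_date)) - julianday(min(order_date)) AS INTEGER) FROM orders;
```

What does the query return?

MIN = 2022-06-13, MAX = 2024-05-12.
17 days remain in June 2022 after the 13th (30 − 13).
Full months from July 2022 through April 2024 contribute their day counts.
Then 12 days into May 2024.
Total: 17 + 31 + 31 + 30 + 31 + 30 + 31 + 31 + 28 + 31 + 30 + 31 + 30 + 31 + 31 + 30 + 31 + 30 + 31 + 31 + 29 + 31 + 30 + 12 = 699.

699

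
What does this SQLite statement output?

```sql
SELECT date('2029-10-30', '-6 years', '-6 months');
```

Adding -6 years to 2029-10-30 gives 2023-10-30.
Adding -6 months to 2023-10-30 gives 2023-04-30.

2023-04-30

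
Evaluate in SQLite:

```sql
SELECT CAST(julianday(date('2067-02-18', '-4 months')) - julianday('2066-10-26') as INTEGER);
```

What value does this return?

Adding -4 months to 2067-02-18 gives 2066-10-18.
Both dates are in October 2066: 26 − 18 = 8.
The subtraction is earlier − later, so the result is −8 → -8.

-8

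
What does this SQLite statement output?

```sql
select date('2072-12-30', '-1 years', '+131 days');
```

2072-05-09

Adding -1 year to 2072-12-30 gives 2071-12-30.
Applying '+131 days' to 2071-12-30: counting 131 days forward gives 2072-05-09.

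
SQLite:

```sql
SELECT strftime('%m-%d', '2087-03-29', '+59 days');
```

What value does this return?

First apply '+59 days': 2087-03-29 → 2087-05-27.
`%m-%d` extracts the month-day: 05-27.

05-27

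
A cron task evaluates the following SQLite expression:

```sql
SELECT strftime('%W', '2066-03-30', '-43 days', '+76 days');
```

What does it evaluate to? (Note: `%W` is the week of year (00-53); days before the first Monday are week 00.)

First apply '-43 days', '+76 days': 2066-03-30 → 2066-05-02.
2066-05-02 is a Sunday. SQLite's %W counts Mondays since the year started; the result is 17.

17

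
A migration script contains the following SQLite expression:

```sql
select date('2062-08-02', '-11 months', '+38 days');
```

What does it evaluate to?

2061-10-10

Adding -11 months to 2062-08-02 gives 2061-09-02.
September 2061 has 30 days; 28 remain after the 2nd, so 29 days reach 2061-10-01.
Advancing 9 more days within October lands on 2061-10-10.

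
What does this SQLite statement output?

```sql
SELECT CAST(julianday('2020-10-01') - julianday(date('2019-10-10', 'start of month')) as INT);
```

`start of month` rewinds 2019-10-10 to 2019-10-01.
30 days remain in October 2019 after the 1st (31 − 1).
Full months from November 2019 through September 2020 contribute their day counts.
Then 1 day into October 2020.
Total: 30 + 30 + 31 + 31 + 29 + 31 + 30 + 31 + 30 + 31 + 31 + 30 + 1 = 366.

366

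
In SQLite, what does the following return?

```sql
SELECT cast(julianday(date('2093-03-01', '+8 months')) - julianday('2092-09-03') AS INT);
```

424

Adding +8 months to 2093-03-01 gives 2093-11-01.
27 days remain in September 2092 after the 3rd (30 − 3).
Full months from October 2092 through October 2093 contribute their day counts.
Then 1 day into November 2093.
Total: 27 + 31 + 30 + 31 + 31 + 28 + 31 + 30 + 31 + 30 + 31 + 31 + 30 + 31 + 1 = 424.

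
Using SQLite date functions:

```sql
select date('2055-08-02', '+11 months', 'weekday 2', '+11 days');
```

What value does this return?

2056-07-15

Adding +11 months to 2055-08-02 gives 2056-07-02.
`weekday 2` advances to the next Tuesday; 2056-07-02 is a Sunday, so it moves forward to 2056-07-04.
Advancing 11 more days within July lands on 2056-07-15.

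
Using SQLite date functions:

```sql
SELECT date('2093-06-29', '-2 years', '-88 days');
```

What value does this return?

Adding -2 years to 2093-06-29 gives 2091-06-29.
Applying '-88 days' to 2091-06-29: counting 88 days back gives 2091-04-02.

2091-04-02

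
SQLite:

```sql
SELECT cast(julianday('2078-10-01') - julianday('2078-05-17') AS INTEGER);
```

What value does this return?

14 days remain in May 2078 after the 17th (31 − 17).
June 2078: 30 days.
July 2078: 31 days.
August 2078: 31 days.
September 2078: 30 days.
Then 1 day into October 2078.
Total: 14 + 30 + 31 + 31 + 30 + 1 = 137.

137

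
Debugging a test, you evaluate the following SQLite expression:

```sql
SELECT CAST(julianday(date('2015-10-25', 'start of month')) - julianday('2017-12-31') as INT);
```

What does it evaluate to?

`start of month` rewinds 2015-10-25 to 2015-10-01.
30 days remain in October 2015 after the 1st (31 − 1).
Full months from November 2015 through November 2017 contribute their day counts.
Then 31 days into December 2017.
Total: 30 + 30 + 31 + 31 + 29 + 31 + 30 + 31 + 30 + 31 + 31 + 30 + 31 + 30 + 31 + 31 + 28 + 31 + 30 + 31 + 30 + 31 + 31 + 30 + 31 + 30 + 31 = 822.
The subtraction is earlier − later, so the result is −822 → -822.

-822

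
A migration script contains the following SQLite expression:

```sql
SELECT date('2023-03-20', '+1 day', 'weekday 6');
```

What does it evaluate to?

Advancing 1 more day within March lands on 2023-03-21.
`weekday 6` advances to the next Saturday; 2023-03-21 is a Tuesday, so it moves forward to 2023-03-25.

2023-03-25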